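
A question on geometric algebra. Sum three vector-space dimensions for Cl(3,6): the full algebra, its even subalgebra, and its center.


n = 3 + 6 = 9
Total dim = 2^9 = 512
Even subalgebra dim = 2^8 = 256
n is odd, so center dim = 2
Sum = 512 + 256 + 2 = 770


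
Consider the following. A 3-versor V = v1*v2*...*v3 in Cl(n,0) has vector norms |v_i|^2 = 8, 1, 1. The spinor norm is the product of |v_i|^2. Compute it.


Spinor norm N(V) = |v1|^2 * |v2|^2 * ... * |v3|^2
= 8 * 1 * 1
Running product: 8, 8, 8
N(V) = 8


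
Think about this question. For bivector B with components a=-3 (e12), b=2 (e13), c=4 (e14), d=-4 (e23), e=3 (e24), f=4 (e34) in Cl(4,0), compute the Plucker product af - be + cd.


Plucker relation: af - be + cd
a*f = (-3)*4 = -12
b*e = 2*3 = 6
c*d = 4*(-4) = -16
af - be + cd = -12 - 6 + (-16)
= -34


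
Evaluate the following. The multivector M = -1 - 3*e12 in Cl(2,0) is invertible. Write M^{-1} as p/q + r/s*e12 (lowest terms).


M = -1 - 3*e12, where e12^2 = -1.
Since M commutes with its reverse ~M = a - b*e12, M * ~M = a^2 - b^2*e12^2 = a^2 + b^2.
So M^{-1} = ~M / (a^2 + b^2) = (a - b*e12)/(a^2 + b^2).
a^2 + b^2 = 1 + 9 = 10
Scalar part = -1/10 = -1/10
Bivector coeff = 3/10 = 3/10
M^{-1} = -1/10 + 3/10*e12


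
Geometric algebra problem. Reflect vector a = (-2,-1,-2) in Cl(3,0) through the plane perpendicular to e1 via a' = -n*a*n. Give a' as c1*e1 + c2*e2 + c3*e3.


Reflection formula: a' = -n*a*n, with n = e1 (unit vector, n^2 = 1).
For reflection through hyperplane perp to e1:
The component along e1 flips sign, others stay.
a = (-2, -1, -2)
a' = (2, -1, -2)
a' = 2*e1 - 1*e2 - 2*e3


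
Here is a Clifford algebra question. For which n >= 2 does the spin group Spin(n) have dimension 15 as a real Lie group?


dim Spin(n) = dim so(n) = n(n-1)/2.
Solve n(n-1)/2 = 15, i.e. n^2 - n - 30 = 0.
Discriminant = 1 + 8*15 = 121
n = (1 + sqrt(121))/2 = (1 + 11)/2 = 6


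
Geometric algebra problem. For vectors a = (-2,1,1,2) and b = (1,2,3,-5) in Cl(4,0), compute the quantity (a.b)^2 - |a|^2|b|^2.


a . b = (-2)*1 + 1*2 + 1*3 + 2*(-5)
= -2 + 2 + 3 + (-10) = -7
|a|^2 = (-2)^2 + 1^2 + 1^2 + 2^2 = 10
|b|^2 = 1^2 + 2^2 + 3^2 + (-5)^2 = 39
(a.b)^2 = (-7)^2 = 49
|a|^2 * |b|^2 = 10 * 39 = 390
Result = 49 - 390 = -341


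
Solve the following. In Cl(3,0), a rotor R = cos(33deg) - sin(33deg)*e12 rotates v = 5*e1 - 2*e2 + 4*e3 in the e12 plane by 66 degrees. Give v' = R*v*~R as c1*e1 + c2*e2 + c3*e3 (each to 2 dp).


Rotor R = cos(33deg) - sin(33deg)*e12
Rotation angle theta = 2 * 33 = 66 degrees in the e12 plane (e1 -> e2).
The component perpendicular to the plane (e3) is invariant: v'_3 = v3 = 4.00
cos(66deg) = 0.4067, sin(66deg) = 0.9135
v'_1 = v1*cos(theta) - v2*sin(theta) = 5*0.4067 - (-2)*0.9135 = 3.86
v'_2 = v1*sin(theta) + v2*cos(theta) = 5*0.9135 + (-2)*0.4067 = 3.75
v' = 3.86*e1 + 3.75*e2 + 4.00*e3


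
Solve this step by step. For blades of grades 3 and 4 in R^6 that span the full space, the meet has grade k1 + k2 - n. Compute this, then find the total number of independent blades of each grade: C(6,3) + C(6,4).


Meet grade = grade(A) + grade(B) - n
= 3 + 4 - 6 = 1
C(6,3) = 20
C(6,4) = 15
dim_A + dim_B = 20 + 15 = 35


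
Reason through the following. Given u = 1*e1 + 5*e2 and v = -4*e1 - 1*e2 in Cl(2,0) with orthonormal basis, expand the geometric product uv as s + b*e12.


Expand: (1*e1 + 5*e2)(-4*e1 - 1*e2)
= 1*(-4)*e1e1 + 1*(-1)*e1e2 + 5*(-4)*e2e1 + 5*(-1)*e2e2
Using e1^2 = e2^2 = 1, e2e1 = -e1e2:
Scalar part s = 1*(-4) + 5*(-1) = -4 + (-5) = -9
Bivector part b = 1*(-1) - 5*(-4) = -1 - (-20) = 19
uv = -9 + 19*e12


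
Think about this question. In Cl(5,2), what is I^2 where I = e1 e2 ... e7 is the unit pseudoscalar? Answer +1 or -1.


The pseudoscalar I = e1...e_n (product of all n generators) of Cl(p,q) satisfies I^2 = (-1)^(q + n(n-1)/2).
p = 5, q = 2, n = p + q = 7
n(n-1)/2 = 7 * 6 / 2 = 21
Exponent = q + n(n-1)/2 = 2 + 21 = 23
I^2 = (-1)^23 = -1


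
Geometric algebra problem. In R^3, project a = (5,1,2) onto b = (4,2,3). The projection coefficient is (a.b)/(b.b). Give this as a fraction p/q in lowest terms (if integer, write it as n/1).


Projection coefficient = (a . b) / (b . b)
a . b = 5*4 + 1*2 + 2*3
= 20 + 2 + 6 = 28
b . b = 4^2 + 2^2 + 3^2
= 16 + 4 + 9 = 29
Coefficient = 28/29
In lowest terms: 28/29


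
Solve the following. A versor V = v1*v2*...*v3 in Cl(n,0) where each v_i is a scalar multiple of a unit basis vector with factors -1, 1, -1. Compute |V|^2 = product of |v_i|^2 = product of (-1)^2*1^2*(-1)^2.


Each vector v_i has |v_i|^2 = s_i^2
Squared scales: (-1)^2 = 1, 1^2 = 1, (-1)^2 = 1
|V|^2 = 1 * 1 * 1
= 1


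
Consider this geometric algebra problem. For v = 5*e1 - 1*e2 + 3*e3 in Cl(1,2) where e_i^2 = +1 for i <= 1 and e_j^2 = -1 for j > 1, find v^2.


v^2 = sum of c_i^2 * e_i^2
Positive signature terms (e_i^2 = +1): 5^2 = 25
Negative signature terms (e_j^2 = -1): (-1)^2 + 3^2 = 10
v^2 = 25 - 10 = 15


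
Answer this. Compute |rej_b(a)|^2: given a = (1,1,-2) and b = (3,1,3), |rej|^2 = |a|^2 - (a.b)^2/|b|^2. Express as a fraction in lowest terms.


|a|^2 = 1^2 + 1^2 + (-2)^2 = 6
|b|^2 = 3^2 + 1^2 + 3^2 = 19
a . b = 1*3 + 1*1 + (-2)*3 = -2
(a.b)^2 = (-2)^2 = 4
|rej|^2 = 6 - 4/19
= (114 - 4)/19
= 110/19
In lowest terms: 110/19


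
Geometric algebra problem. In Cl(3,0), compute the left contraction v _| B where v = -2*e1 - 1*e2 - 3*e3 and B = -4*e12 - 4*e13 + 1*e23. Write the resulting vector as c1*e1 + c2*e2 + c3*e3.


Left contraction v _| B = <vB>_1 (grade-1 part of the geometric product vB).
Using e1_|e12 = e2, e2_|e12 = -e1, e1_|e13 = e3, e3_|e13 = -e1, e2_|e23 = e3, e3_|e23 = -e2:
e1 coeff: -v2*b12 - v3*b13 = -(-1)*(-4) - (-3)*(-4) = -16
e2 coeff: v1*b12 - v3*b23 = (-2)*(-4) - (-3)*(1) = 11
e3 coeff: v1*b13 + v2*b23 = (-2)*(-4) + (-1)*(1) = 7
v _| B = -16*e1 + 11*e2 + 7*e3


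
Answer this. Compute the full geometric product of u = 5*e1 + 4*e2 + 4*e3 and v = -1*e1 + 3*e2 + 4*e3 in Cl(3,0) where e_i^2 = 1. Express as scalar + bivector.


In Cl(3,0): e_i^2 = 1, e_ie_j = -e_je_i for i != j.
Scalar part = u . v = 5*(-1) + 4*3 + 4*4
= -5 + 12 + 16 = 23
e12 coeff = 5*3 - 4*(-1) = 15 - (-4) = 19
e13 coeff = 5*4 - 4*(-1) = 20 - (-4) = 24
e23 coeff = 4*4 - 4*3 = 16 - 12 = 4
uv = 23 + 19*e12 + 24*e13 + 4*e23


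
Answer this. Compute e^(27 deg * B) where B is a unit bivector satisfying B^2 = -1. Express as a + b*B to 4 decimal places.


For a unit bivector B with B^2 = -1, the exponential series gives
e^(theta*B) = cos(theta) + sin(theta)*B (the GA analogue of Euler's formula).
theta = 27 degrees = 0.471239 rad
cos(27 deg) = 0.8910
sin(27 deg) = 0.4540
exp(theta*B) = 0.8910 + 0.4540*B


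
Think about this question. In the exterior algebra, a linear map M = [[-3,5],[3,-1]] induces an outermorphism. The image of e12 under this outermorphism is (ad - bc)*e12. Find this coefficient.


The outermorphism of a linear map f sends e1^e2 to f(e1)^f(e2).
f(e1) = -3*e1 + 3*e2
f(e2) = 5*e1 - 1*e2
f(e1) ^ f(e2) = (-3*e1 + 3*e2) ^ (5*e1 - 1*e2)
= (-3)*(-1)*e12 + 3*5*e21
= (3 - 15)*e12
= -12*e12
Coefficient = -12


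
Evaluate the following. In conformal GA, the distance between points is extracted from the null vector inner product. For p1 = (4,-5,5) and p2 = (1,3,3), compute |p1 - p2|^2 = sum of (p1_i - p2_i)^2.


p1 - p2 = (3, -8, 2)
|p1 - p2|^2 = 3^2 + (-8)^2 + 2^2
= 9 + 64 + 4
= 77


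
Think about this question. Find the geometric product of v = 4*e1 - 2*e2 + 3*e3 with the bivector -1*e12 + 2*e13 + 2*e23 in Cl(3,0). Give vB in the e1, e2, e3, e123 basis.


vB has grade-1 (vector) and grade-3 (trivector) parts: vB = (v _| B) + (v ^ B).
Vector part <vB>_1:
  e1: -v2*b12 - v3*b13 = -(-2)*(-1) - (3)*(2) = -8
  e2: v1*b12 - v3*b23 = (4)*(-1) - (3)*(2) = -10
  e3: v1*b13 + v2*b23 = (4)*(2) + (-2)*(2) = 4
Trivector part <vB>_3:
  e123: v1*b23 - v2*b13 + v3*b12 = (4)*(2) - (-2)*(2) + (3)*(-1) = 9
vB = -8*e1 - 10*e2 + 4*e3 + 9*e123


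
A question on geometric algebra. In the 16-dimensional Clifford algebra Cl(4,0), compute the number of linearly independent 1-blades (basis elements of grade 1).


Number of grade-k basis blades in Cl(p,q) with n = p + q is C(n, k).
n = 4 + 0 = 4
C(4, 1) = 4! / (1! * 3!)
= 24 / (1 * 6)
= 4


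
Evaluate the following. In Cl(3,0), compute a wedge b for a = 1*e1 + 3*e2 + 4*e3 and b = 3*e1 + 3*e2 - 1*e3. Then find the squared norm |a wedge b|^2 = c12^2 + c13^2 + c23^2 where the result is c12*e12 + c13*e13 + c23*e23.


a wedge b = (a1*b2 - a2*b1)*e12 + (a1*b3 - a3*b1)*e13 + (a2*b3 - a3*b2)*e23
e12 coeff: 1*3 - 3*3 = 3 - 9 = -6
e13 coeff: 1*(-1) - 4*3 = -1 - 12 = -13
e23 coeff: 3*(-1) - 4*3 = -3 - 12 = -15
|a wedge b|^2 = (-6)^2 + (-13)^2 + (-15)^2
= 36 + 169 + 225
= 430


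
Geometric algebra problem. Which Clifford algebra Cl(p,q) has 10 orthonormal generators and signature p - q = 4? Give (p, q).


We need p + q = 10 and p - q = 4.
Adding: 2p = 10 + 4 = 14, so p = 7.
Then q = 10 - 7 = 3.
(p, q) = (7, 3)


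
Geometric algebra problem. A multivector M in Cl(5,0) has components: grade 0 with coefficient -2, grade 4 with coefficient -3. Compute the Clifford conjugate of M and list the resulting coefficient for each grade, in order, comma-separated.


Clifford conjugate sign for grade k: (-1)^(k(k+1)/2)
Grade 0: (-1)^(0*1/2) = (-1)^0 = 1, coeff -2 -> -2
Grade 4: (-1)^(4*5/2) = (-1)^10 = 1, coeff -3 -> -3
Conjugated coefficients: -2, -3


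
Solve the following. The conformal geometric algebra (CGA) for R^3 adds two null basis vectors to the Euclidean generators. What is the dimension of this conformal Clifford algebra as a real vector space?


The conformal model of R^3 uses Cl(4,1): the 3 Euclidean generators plus two extra orthogonal generators e+ (e+^2 = +1) and e- (e-^2 = -1), from which the null vectors e0, einf are built.
Number of generators m = 3 + 2 = 5.
dim Cl(p,q) = 2^m = 2^5 = 32


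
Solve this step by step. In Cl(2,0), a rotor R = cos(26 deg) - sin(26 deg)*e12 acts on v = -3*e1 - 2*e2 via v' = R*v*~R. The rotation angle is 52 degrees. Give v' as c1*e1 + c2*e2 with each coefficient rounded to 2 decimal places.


Rotor R = cos(26deg) - sin(26deg)*e12
Rotation angle theta = 2 * 26 = 52 degrees
v' = R*v*~R rotates v by theta.
cos(52deg) = 0.6157, sin(52deg) = 0.7880
v'_1 = -3*cos(52deg) - (-2)*sin(52deg)
= -3*0.6157 - (-2)*0.7880
= -0.27
v'_2 = -3*sin(52deg) + (-2)*cos(52deg)
= -3*0.7880 + (-2)*0.6157
= -3.60
v' = -0.27*e1 - 3.60*e2


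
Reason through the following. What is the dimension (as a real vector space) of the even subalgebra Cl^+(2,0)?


Even subalgebra dimension = 2^(n-1)
n = 2 + 0 = 2
2^(2 - 1) = 2^1 = 2
Verification: sum of C(2,k) for even k = 1 + 1 = 2
Result = 2


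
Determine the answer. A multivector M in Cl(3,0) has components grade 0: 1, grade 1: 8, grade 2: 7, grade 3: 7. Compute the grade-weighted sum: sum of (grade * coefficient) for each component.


Grade-weighted sum = sum of grade_k * coefficient_k
0*1 = 0
1*8 = 8
2*7 = 14
3*7 = 21
Total = 0 + 8 + 14 + 21 = 43


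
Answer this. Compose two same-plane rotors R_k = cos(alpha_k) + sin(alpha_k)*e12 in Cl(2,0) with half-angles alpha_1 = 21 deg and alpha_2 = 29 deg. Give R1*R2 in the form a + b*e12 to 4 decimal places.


Same-plane rotors commute and their half-angles add:
R1*R2 = cos(a1 + a2) + sin(a1 + a2)*e12.
a1 + a2 = 21 + 29 = 50 deg
cos(50 deg) = 0.6428
sin(50 deg) = 0.7660
R1*R2 = 0.6428 + 0.7660*e12


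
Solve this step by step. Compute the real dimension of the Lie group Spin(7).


Spin(n) double-covers SO(n); both have Lie algebra so(n) of dimension n(n-1)/2.
n = 7
n(n-1) = 7 * 6 = 42
dim Spin(7) = 42/2 = 21


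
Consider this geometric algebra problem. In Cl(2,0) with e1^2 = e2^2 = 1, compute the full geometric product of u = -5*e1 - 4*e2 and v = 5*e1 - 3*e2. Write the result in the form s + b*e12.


Expand: (-5*e1 - 4*e2)(5*e1 - 3*e2)
= (-5)*5*e1e1 + (-5)*(-3)*e1e2 + (-4)*5*e2e1 + (-4)*(-3)*e2e2
Using e1^2 = e2^2 = 1, e2e1 = -e1e2:
Scalar part s = (-5)*5 + (-4)*(-3) = -25 + 12 = -13
Bivector part b = (-5)*(-3) - (-4)*5 = 15 - (-20) = 35
uv = -13 + 35*e12


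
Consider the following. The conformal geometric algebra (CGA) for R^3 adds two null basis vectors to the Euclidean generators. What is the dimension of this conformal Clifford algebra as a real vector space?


The conformal model of R^3 uses Cl(4,1): the 3 Euclidean generators plus two extra orthogonal generators e+ (e+^2 = +1) and e- (e-^2 = -1), from which the null vectors e0, einf are built.
Number of generators m = 3 + 2 = 5.
dim Cl(p,q) = 2^m = 2^5 = 32


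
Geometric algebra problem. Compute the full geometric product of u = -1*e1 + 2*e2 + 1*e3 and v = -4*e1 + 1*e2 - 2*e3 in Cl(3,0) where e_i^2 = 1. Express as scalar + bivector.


In Cl(3,0): e_i^2 = 1, e_ie_j = -e_je_i for i != j.
Scalar part = u . v = (-1)*(-4) + 2*1 + 1*(-2)
= 4 + 2 + (-2) = 4
e12 coeff = (-1)*1 - 2*(-4) = -1 - (-8) = 7
e13 coeff = (-1)*(-2) - 1*(-4) = 2 - (-4) = 6
e23 coeff = 2*(-2) - 1*1 = -4 - 1 = -5
uv = 4 + 7*e12 + 6*e13 - 5*e23


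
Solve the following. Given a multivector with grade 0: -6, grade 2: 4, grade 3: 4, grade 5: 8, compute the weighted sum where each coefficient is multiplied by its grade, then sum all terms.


Grade-weighted sum = sum of grade_k * coefficient_k
0*(-6) = 0
2*4 = 8
3*4 = 12
5*8 = 40
Total = 0 + 8 + 12 + 40 = 60


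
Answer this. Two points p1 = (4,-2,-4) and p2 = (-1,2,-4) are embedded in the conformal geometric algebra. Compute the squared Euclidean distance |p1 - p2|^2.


p1 - p2 = (5, -4, 0)
|p1 - p2|^2 = 5^2 + (-4)^2 + 0^2
= 25 + 16 + 0
= 41


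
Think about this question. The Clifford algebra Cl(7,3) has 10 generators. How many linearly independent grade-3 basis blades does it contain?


Number of grade-k basis blades in Cl(p,q) with n = p + q is C(n, k).
n = 7 + 3 = 10
C(10, 3) = 10! / (3! * 7!)
= 3628800 / (6 * 5040)
= 120


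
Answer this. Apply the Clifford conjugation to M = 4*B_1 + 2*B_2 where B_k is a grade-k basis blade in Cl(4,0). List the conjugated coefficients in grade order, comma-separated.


Clifford conjugate sign for grade k: (-1)^(k(k+1)/2)
Grade 1: (-1)^(1*2/2) = (-1)^1 = -1, coeff 4 -> -4
Grade 2: (-1)^(2*3/2) = (-1)^3 = -1, coeff 2 -> -2
Conjugated coefficients: -4, -2


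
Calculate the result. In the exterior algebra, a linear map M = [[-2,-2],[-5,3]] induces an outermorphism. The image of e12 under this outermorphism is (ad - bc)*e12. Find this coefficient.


The outermorphism of a linear map f sends e1^e2 to f(e1)^f(e2).
f(e1) = -2*e1 - 5*e2
f(e2) = -2*e1 + 3*e2
f(e1) ^ f(e2) = (-2*e1 - 5*e2) ^ (-2*e1 + 3*e2)
= (-2)*3*e12 + (-5)*(-2)*e21
= (-6 - 10)*e12
= -16*e12
Coefficient = -16


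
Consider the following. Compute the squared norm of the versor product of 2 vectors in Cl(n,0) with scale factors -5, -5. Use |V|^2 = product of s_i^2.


Each vector v_i has |v_i|^2 = s_i^2
Squared scales: (-5)^2 = 25, (-5)^2 = 25
|V|^2 = 25 * 25
= 625


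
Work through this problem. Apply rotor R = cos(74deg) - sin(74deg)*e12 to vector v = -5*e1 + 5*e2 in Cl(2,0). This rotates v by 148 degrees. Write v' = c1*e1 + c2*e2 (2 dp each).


Rotor R = cos(74deg) - sin(74deg)*e12
Rotation angle theta = 2 * 74 = 148 degrees
v' = R*v*~R rotates v by theta.
cos(148deg) = -0.8480, sin(148deg) = 0.5299
v'_1 = -5*cos(148deg) - 5*sin(148deg)
= -5*(-0.8480) - 5*0.5299
= 1.59
v'_2 = -5*sin(148deg) + 5*cos(148deg)
= -5*0.5299 + 5*(-0.8480)
= -6.89
v' = 1.59*e1 - 6.89*e2


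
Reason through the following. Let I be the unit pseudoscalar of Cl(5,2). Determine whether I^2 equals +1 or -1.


The pseudoscalar I = e1...e_n (product of all n generators) of Cl(p,q) satisfies I^2 = (-1)^(q + n(n-1)/2).
p = 5, q = 2, n = p + q = 7
n(n-1)/2 = 7 * 6 / 2 = 21
Exponent = q + n(n-1)/2 = 2 + 21 = 23
I^2 = (-1)^23 = -1


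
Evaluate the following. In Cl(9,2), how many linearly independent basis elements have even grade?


Even subalgebra dimension = 2^(n-1)
n = 9 + 2 = 11
2^(11 - 1) = 2^10 = 1024
Verification: sum of C(11,k) for even k = 1 + 55 + 330 + 462 + 165 + 11 = 1024
Result = 1024


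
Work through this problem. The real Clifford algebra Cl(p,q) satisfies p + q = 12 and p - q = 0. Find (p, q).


We need p + q = 12 and p - q = 0.
Adding: 2p = 12 + 0 = 12, so p = 6.
Then q = 12 - 6 = 6.
(p, q) = (6, 6)


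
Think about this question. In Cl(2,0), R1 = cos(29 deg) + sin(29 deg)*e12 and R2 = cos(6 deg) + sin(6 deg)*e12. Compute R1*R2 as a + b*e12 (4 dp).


Same-plane rotors commute and their half-angles add:
R1*R2 = cos(a1 + a2) + sin(a1 + a2)*e12.
a1 + a2 = 29 + 6 = 35 deg
cos(35 deg) = 0.8192
sin(35 deg) = 0.5736
R1*R2 = 0.8192 + 0.5736*e12


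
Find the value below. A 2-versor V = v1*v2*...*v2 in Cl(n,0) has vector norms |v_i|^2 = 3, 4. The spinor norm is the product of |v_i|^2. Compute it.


Spinor norm N(V) = |v1|^2 * |v2|^2 * ... * |v2|^2
= 3 * 4
Running product: 3, 12
N(V) = 12


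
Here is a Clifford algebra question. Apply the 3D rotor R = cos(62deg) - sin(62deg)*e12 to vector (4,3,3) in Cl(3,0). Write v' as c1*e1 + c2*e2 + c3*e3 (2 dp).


Rotor R = cos(62deg) - sin(62deg)*e12
Rotation angle theta = 2 * 62 = 124 degrees in the e12 plane (e1 -> e2).
The component perpendicular to the plane (e3) is invariant: v'_3 = v3 = 3.00
cos(124deg) = -0.5592, sin(124deg) = 0.8290
v'_1 = v1*cos(theta) - v2*sin(theta) = 4*(-0.5592) - 3*0.8290 = -4.72
v'_2 = v1*sin(theta) + v2*cos(theta) = 4*0.8290 + 3*(-0.5592) = 1.64
v' = -4.72*e1 + 1.64*e2 + 3.00*e3


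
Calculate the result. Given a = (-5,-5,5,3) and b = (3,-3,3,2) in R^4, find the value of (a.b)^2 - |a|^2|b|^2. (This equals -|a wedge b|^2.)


a . b = (-5)*3 + (-5)*(-3) + 5*3 + 3*2
= -15 + 15 + 15 + 6 = 21
|a|^2 = (-5)^2 + (-5)^2 + 5^2 + 3^2 = 84
|b|^2 = 3^2 + (-3)^2 + 3^2 + 2^2 = 31
(a.b)^2 = 21^2 = 441
|a|^2 * |b|^2 = 84 * 31 = 2604
Result = 441 - 2604 = -2163


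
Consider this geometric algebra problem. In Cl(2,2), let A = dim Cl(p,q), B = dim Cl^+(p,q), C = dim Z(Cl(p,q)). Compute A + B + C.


n = 2 + 2 = 4
Total dim = 2^4 = 16
Even subalgebra dim = 2^3 = 8
n is even, so center dim = 1
Sum = 16 + 8 + 1 = 25


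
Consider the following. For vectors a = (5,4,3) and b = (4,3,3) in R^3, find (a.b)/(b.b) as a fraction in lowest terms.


Projection coefficient = (a . b) / (b . b)
a . b = 5*4 + 4*3 + 3*3
= 20 + 12 + 9 = 41
b . b = 4^2 + 3^2 + 3^2
= 16 + 9 + 9 = 34
Coefficient = 41/34
In lowest terms: 41/34


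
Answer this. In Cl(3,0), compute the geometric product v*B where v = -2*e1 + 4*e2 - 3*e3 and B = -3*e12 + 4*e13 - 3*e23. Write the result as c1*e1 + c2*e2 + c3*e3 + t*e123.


vB has grade-1 (vector) and grade-3 (trivector) parts: vB = (v _| B) + (v ^ B).
Vector part <vB>_1:
  e1: -v2*b12 - v3*b13 = -(4)*(-3) - (-3)*(4) = 24
  e2: v1*b12 - v3*b23 = (-2)*(-3) - (-3)*(-3) = -3
  e3: v1*b13 + v2*b23 = (-2)*(4) + (4)*(-3) = -20
Trivector part <vB>_3:
  e123: v1*b23 - v2*b13 + v3*b12 = (-2)*(-3) - (4)*(4) + (-3)*(-3) = -1
vB = 24*e1 - 3*e2 - 20*e3 - 1*e123


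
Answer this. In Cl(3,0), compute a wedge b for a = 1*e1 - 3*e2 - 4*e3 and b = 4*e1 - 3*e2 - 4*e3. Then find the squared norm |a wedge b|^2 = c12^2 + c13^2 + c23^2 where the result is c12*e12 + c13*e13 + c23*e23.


a wedge b = (a1*b2 - a2*b1)*e12 + (a1*b3 - a3*b1)*e13 + (a2*b3 - a3*b2)*e23
e12 coeff: 1*(-3) - (-3)*4 = -3 - (-12) = 9
e13 coeff: 1*(-4) - (-4)*4 = -4 - (-16) = 12
e23 coeff: (-3)*(-4) - (-4)*(-3) = 12 - 12 = 0
|a wedge b|^2 = 9^2 + 12^2 + 0^2
= 81 + 144 + 0
= 225


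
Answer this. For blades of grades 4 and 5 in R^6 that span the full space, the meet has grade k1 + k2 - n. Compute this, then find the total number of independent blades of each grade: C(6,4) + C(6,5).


Meet grade = grade(A) + grade(B) - n
= 4 + 5 - 6 = 3
C(6,4) = 15
C(6,5) = 6
dim_A + dim_B = 15 + 6 = 21


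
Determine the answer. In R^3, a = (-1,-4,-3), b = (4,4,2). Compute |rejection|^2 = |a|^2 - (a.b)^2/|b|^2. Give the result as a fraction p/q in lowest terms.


|a|^2 = (-1)^2 + (-4)^2 + (-3)^2 = 26
|b|^2 = 4^2 + 4^2 + 2^2 = 36
a . b = (-1)*4 + (-4)*4 + (-3)*2 = -26
(a.b)^2 = (-26)^2 = 676
|rej|^2 = 26 - 676/36
= (936 - 676)/36
= 260/36
In lowest terms: 65/9


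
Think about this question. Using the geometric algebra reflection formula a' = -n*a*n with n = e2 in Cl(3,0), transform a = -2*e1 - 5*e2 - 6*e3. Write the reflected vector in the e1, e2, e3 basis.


Reflection formula: a' = -n*a*n, with n = e2 (unit vector, n^2 = 1).
For reflection through hyperplane perp to e2:
The component along e2 flips sign, others stay.
a = (-2, -5, -6)
a' = (-2, 5, -6)
a' = -2*e1 + 5*e2 - 6*e3


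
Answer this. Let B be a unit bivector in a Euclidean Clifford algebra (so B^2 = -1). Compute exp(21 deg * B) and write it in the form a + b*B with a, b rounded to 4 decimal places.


For a unit bivector B with B^2 = -1, the exponential series gives
e^(theta*B) = cos(theta) + sin(theta)*B (the GA analogue of Euler's formula).
theta = 21 degrees = 0.366519 rad
cos(21 deg) = 0.9336
sin(21 deg) = 0.3584
exp(theta*B) = 0.9336 + 0.3584*B


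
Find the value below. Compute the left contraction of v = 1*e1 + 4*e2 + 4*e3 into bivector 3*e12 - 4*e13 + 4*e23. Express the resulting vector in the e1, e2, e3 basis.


Left contraction v _| B = <vB>_1 (grade-1 part of the geometric product vB).
Using e1_|e12 = e2, e2_|e12 = -e1, e1_|e13 = e3, e3_|e13 = -e1, e2_|e23 = e3, e3_|e23 = -e2:
e1 coeff: -v2*b12 - v3*b13 = -(4)*(3) - (4)*(-4) = 4
e2 coeff: v1*b12 - v3*b23 = (1)*(3) - (4)*(4) = -13
e3 coeff: v1*b13 + v2*b23 = (1)*(-4) + (4)*(4) = 12
v _| B = 4*e1 - 13*e2 + 12*e3


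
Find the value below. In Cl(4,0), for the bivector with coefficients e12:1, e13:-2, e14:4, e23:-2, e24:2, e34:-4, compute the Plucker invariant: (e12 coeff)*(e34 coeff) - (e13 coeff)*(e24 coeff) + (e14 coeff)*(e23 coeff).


Plucker relation: af - be + cd
a*f = 1*(-4) = -4
b*e = (-2)*2 = -4
c*d = 4*(-2) = -8
af - be + cd = -4 - (-4) + (-8)
= -8


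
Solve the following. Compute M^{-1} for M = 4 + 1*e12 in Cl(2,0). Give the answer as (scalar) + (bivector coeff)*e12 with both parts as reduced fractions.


M = 4 + 1*e12, where e12^2 = -1.
Since M commutes with its reverse ~M = a - b*e12, M * ~M = a^2 - b^2*e12^2 = a^2 + b^2.
So M^{-1} = ~M / (a^2 + b^2) = (a - b*e12)/(a^2 + b^2).
a^2 + b^2 = 16 + 1 = 17
Scalar part = 4/17 = 4/17
Bivector coeff = -1/17 = -1/17
M^{-1} = 4/17 - 1/17*e12


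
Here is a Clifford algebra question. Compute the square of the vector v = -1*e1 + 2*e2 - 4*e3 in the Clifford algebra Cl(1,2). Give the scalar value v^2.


v^2 = sum of c_i^2 * e_i^2
Positive signature terms (e_i^2 = +1): (-1)^2 = 1
Negative signature terms (e_j^2 = -1): 2^2 + (-4)^2 = 20
v^2 = 1 - 20 = -19


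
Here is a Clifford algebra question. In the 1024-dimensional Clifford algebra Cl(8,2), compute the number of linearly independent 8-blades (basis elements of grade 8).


Number of grade-k basis blades in Cl(p,q) with n = p + q is C(n, k).
n = 8 + 2 = 10
C(10, 8) = 10! / (8! * 2!)
= 3628800 / (40320 * 2)
= 45


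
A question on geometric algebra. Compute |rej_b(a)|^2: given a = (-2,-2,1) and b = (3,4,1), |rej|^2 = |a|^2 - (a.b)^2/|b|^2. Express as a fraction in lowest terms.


|a|^2 = (-2)^2 + (-2)^2 + 1^2 = 9
|b|^2 = 3^2 + 4^2 + 1^2 = 26
a . b = (-2)*3 + (-2)*4 + 1*1 = -13
(a.b)^2 = (-13)^2 = 169
|rej|^2 = 9 - 169/26
= (234 - 169)/26
= 65/26
In lowest terms: 5/2


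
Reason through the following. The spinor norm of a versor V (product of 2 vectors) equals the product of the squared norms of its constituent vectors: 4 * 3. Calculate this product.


Spinor norm N(V) = |v1|^2 * |v2|^2 * ... * |v2|^2
= 4 * 3
Running product: 4, 12
N(V) = 12


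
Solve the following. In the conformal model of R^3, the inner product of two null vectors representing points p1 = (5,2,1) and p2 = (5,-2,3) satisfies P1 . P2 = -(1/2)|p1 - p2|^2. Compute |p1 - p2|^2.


p1 - p2 = (0, 4, -2)
|p1 - p2|^2 = 0^2 + 4^2 + (-2)^2
= 0 + 16 + 4
= 20


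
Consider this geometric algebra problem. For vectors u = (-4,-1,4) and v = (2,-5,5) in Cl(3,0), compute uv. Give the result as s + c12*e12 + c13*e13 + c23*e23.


In Cl(3,0): e_i^2 = 1, e_ie_j = -e_je_i for i != j.
Scalar part = u . v = (-4)*2 + (-1)*(-5) + 4*5
= -8 + 5 + 20 = 17
e12 coeff = (-4)*(-5) - (-1)*2 = 20 - (-2) = 22
e13 coeff = (-4)*5 - 4*2 = -20 - 8 = -28
e23 coeff = (-1)*5 - 4*(-5) = -5 - (-20) = 15
uv = 17 + 22*e12 - 28*e13 + 15*e23


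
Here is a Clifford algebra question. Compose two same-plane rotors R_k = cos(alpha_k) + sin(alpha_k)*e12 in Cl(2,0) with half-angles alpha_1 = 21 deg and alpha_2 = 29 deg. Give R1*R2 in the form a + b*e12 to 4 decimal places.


Same-plane rotors commute and their half-angles add:
R1*R2 = cos(a1 + a2) + sin(a1 + a2)*e12.
a1 + a2 = 21 + 29 = 50 deg
cos(50 deg) = 0.6428
sin(50 deg) = 0.7660
R1*R2 = 0.6428 + 0.7660*e12


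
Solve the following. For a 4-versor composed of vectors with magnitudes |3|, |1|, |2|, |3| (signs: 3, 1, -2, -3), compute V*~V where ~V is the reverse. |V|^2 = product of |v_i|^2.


Each vector v_i has |v_i|^2 = s_i^2
Squared scales: 3^2 = 9, 1^2 = 1, (-2)^2 = 4, (-3)^2 = 9
|V|^2 = 9 * 1 * 4 * 9
= 324


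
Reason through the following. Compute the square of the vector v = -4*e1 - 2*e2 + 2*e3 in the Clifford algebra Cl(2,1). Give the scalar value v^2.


v^2 = sum of c_i^2 * e_i^2
Positive signature terms (e_i^2 = +1): (-4)^2 + (-2)^2 = 20
Negative signature terms (e_j^2 = -1): 2^2 = 4
v^2 = 20 - 4 = 16


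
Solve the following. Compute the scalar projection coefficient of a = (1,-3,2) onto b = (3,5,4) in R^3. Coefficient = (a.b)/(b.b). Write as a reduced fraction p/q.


Projection coefficient = (a . b) / (b . b)
a . b = 1*3 + (-3)*5 + 2*4
= 3 + (-15) + 8 = -4
b . b = 3^2 + 5^2 + 4^2
= 9 + 25 + 16 = 50
Coefficient = -4/50
In lowest terms: -2/25


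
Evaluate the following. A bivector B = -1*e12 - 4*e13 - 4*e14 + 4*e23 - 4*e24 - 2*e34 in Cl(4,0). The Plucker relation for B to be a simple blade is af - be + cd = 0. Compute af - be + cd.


Plucker relation: af - be + cd
a*f = (-1)*(-2) = 2
b*e = (-4)*(-4) = 16
c*d = (-4)*4 = -16
af - be + cd = 2 - 16 + (-16)
= -30


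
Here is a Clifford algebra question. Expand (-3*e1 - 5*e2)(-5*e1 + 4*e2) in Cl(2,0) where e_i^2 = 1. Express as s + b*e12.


Expand: (-3*e1 - 5*e2)(-5*e1 + 4*e2)
= (-3)*(-5)*e1e1 + (-3)*4*e1e2 + (-5)*(-5)*e2e1 + (-5)*4*e2e2
Using e1^2 = e2^2 = 1, e2e1 = -e1e2:
Scalar part s = (-3)*(-5) + (-5)*4 = 15 + (-20) = -5
Bivector part b = (-3)*4 - (-5)*(-5) = -12 - 25 = -37
uv = -5 - 37*e12


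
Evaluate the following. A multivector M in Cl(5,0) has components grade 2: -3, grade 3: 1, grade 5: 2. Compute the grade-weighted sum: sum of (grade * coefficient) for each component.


Grade-weighted sum = sum of grade_k * coefficient_k
2*(-3) = -6
3*1 = 3
5*2 = 10
Total = -6 + 3 + 10 = 7


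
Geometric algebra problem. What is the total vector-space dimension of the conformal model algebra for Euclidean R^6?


The conformal model of R^6 uses Cl(7,1): the 6 Euclidean generators plus two extra orthogonal generators e+ (e+^2 = +1) and e- (e-^2 = -1), from which the null vectors e0, einf are built.
Number of generators m = 6 + 2 = 8.
dim Cl(p,q) = 2^m = 2^8 = 256


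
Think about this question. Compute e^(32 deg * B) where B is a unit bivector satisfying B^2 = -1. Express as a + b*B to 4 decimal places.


For a unit bivector B with B^2 = -1, the exponential series gives
e^(theta*B) = cos(theta) + sin(theta)*B (the GA analogue of Euler's formula).
theta = 32 degrees = 0.558505 rad
cos(32 deg) = 0.8480
sin(32 deg) = 0.5299
exp(theta*B) = 0.8480 + 0.5299*B


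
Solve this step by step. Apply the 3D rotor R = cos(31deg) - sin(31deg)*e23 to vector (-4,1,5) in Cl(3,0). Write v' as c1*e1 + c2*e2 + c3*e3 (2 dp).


Rotor R = cos(31deg) - sin(31deg)*e23
Rotation angle theta = 2 * 31 = 62 degrees in the e23 plane (e2 -> e3).
The component perpendicular to the plane (e1) is invariant: v'_1 = v1 = -4.00
cos(62deg) = 0.4695, sin(62deg) = 0.8829
v'_2 = v2*cos(theta) - v3*sin(theta) = 1*0.4695 - 5*0.8829 = -3.95
v'_3 = v2*sin(theta) + v3*cos(theta) = 1*0.8829 + 5*0.4695 = 3.23
v' = -4.00*e1 - 3.95*e2 + 3.23*e3


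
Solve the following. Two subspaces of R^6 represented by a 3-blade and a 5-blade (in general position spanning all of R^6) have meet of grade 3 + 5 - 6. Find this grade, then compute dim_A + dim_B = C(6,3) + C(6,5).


Meet grade = grade(A) + grade(B) - n
= 3 + 5 - 6 = 2
C(6,3) = 20
C(6,5) = 6
dim_A + dim_B = 20 + 6 = 26


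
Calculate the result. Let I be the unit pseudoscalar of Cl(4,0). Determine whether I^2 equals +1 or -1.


The pseudoscalar I = e1...e_n (product of all n generators) of Cl(p,q) satisfies I^2 = (-1)^(q + n(n-1)/2).
p = 4, q = 0, n = p + q = 4
n(n-1)/2 = 4 * 3 / 2 = 6
Exponent = q + n(n-1)/2 = 0 + 6 = 6
I^2 = (-1)^6 = +1


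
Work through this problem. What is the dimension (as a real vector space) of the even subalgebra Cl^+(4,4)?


Even subalgebra dimension = 2^(n-1)
n = 4 + 4 = 8
2^(8 - 1) = 2^7 = 128
Verification: sum of C(8,k) for even k = 1 + 28 + 70 + 28 + 1 = 128
Result = 128


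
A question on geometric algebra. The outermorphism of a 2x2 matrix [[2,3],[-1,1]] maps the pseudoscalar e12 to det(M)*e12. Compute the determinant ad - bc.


The outermorphism of a linear map f sends e1^e2 to f(e1)^f(e2).
f(e1) = 2*e1 - 1*e2
f(e2) = 3*e1 + 1*e2
f(e1) ^ f(e2) = (2*e1 - 1*e2) ^ (3*e1 + 1*e2)
= 2*1*e12 + (-1)*3*e21
= (2 - (-3))*e12
= 5*e12
Coefficient = 5


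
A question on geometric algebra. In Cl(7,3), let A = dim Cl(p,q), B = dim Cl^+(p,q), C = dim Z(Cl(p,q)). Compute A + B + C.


n = 7 + 3 = 10
Total dim = 2^10 = 1024
Even subalgebra dim = 2^9 = 512
n is even, so center dim = 1
Sum = 1024 + 512 + 1 = 1537


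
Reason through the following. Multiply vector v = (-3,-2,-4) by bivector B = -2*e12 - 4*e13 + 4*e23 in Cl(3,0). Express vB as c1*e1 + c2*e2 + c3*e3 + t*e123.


vB has grade-1 (vector) and grade-3 (trivector) parts: vB = (v _| B) + (v ^ B).
Vector part <vB>_1:
  e1: -v2*b12 - v3*b13 = -(-2)*(-2) - (-4)*(-4) = -20
  e2: v1*b12 - v3*b23 = (-3)*(-2) - (-4)*(4) = 22
  e3: v1*b13 + v2*b23 = (-3)*(-4) + (-2)*(4) = 4
Trivector part <vB>_3:
  e123: v1*b23 - v2*b13 + v3*b12 = (-3)*(4) - (-2)*(-4) + (-4)*(-2) = -12
vB = -20*e1 + 22*e2 + 4*e3 - 12*e123


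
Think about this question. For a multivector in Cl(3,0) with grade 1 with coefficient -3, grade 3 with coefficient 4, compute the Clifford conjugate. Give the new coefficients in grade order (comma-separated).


Clifford conjugate sign for grade k: (-1)^(k(k+1)/2)
Grade 1: (-1)^(1*2/2) = (-1)^1 = -1, coeff -3 -> 3
Grade 3: (-1)^(3*4/2) = (-1)^6 = 1, coeff 4 -> 4
Conjugated coefficients: 3, 4


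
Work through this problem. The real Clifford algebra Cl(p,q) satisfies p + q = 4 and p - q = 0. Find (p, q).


We need p + q = 4 and p - q = 0.
Adding: 2p = 4 + 0 = 4, so p = 2.
Then q = 4 - 2 = 2.
(p, q) = (2, 2)


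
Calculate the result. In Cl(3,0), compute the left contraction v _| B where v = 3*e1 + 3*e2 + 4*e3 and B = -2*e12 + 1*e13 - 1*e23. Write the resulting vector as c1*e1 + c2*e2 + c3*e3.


Left contraction v _| B = <vB>_1 (grade-1 part of the geometric product vB).
Using e1_|e12 = e2, e2_|e12 = -e1, e1_|e13 = e3, e3_|e13 = -e1, e2_|e23 = e3, e3_|e23 = -e2:
e1 coeff: -v2*b12 - v3*b13 = -(3)*(-2) - (4)*(1) = 2
e2 coeff: v1*b12 - v3*b23 = (3)*(-2) - (4)*(-1) = -2
e3 coeff: v1*b13 + v2*b23 = (3)*(1) + (3)*(-1) = 0
v _| B = 2*e1 - 2*e2 + 0*e3


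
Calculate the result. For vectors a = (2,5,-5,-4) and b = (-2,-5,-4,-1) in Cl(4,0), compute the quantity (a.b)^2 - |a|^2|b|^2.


a . b = 2*(-2) + 5*(-5) + (-5)*(-4) + (-4)*(-1)
= -4 + (-25) + 20 + 4 = -5
|a|^2 = 2^2 + 5^2 + (-5)^2 + (-4)^2 = 70
|b|^2 = (-2)^2 + (-5)^2 + (-4)^2 + (-1)^2 = 46
(a.b)^2 = (-5)^2 = 25
|a|^2 * |b|^2 = 70 * 46 = 3220
Result = 25 - 3220 = -3195


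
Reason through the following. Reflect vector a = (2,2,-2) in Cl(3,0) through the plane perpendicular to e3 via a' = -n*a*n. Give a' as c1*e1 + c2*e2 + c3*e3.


Reflection formula: a' = -n*a*n, with n = e3 (unit vector, n^2 = 1).
For reflection through hyperplane perp to e3:
The component along e3 flips sign, others stay.
a = (2, 2, -2)
a' = (2, 2, 2)
a' = 2*e1 + 2*e2 + 2*e3


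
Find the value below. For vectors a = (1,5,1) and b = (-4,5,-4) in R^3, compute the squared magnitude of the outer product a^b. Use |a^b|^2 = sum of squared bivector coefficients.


a wedge b = (a1*b2 - a2*b1)*e12 + (a1*b3 - a3*b1)*e13 + (a2*b3 - a3*b2)*e23
e12 coeff: 1*5 - 5*(-4) = 5 - (-20) = 25
e13 coeff: 1*(-4) - 1*(-4) = -4 - (-4) = 0
e23 coeff: 5*(-4) - 1*5 = -20 - 5 = -25
|a wedge b|^2 = 25^2 + 0^2 + (-25)^2
= 625 + 0 + 625
= 1250


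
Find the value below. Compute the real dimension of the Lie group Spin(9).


Spin(n) double-covers SO(n); both have Lie algebra so(n) of dimension n(n-1)/2.
n = 9
n(n-1) = 9 * 8 = 72
dim Spin(9) = 72/2 = 36


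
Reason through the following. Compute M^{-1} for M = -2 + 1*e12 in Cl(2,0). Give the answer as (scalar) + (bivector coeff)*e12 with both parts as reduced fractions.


M = -2 + 1*e12, where e12^2 = -1.
Since M commutes with its reverse ~M = a - b*e12, M * ~M = a^2 - b^2*e12^2 = a^2 + b^2.
So M^{-1} = ~M / (a^2 + b^2) = (a - b*e12)/(a^2 + b^2).
a^2 + b^2 = 4 + 1 = 5
Scalar part = -2/5 = -2/5
Bivector coeff = -1/5 = -1/5
M^{-1} = -2/5 - 1/5*e12


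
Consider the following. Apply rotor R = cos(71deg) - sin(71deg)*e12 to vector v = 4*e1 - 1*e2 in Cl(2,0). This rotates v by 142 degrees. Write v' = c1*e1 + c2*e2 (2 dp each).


Rotor R = cos(71deg) - sin(71deg)*e12
Rotation angle theta = 2 * 71 = 142 degrees
v' = R*v*~R rotates v by theta.
cos(142deg) = -0.7880, sin(142deg) = 0.6157
v'_1 = 4*cos(142deg) - (-1)*sin(142deg)
= 4*(-0.7880) - (-1)*0.6157
= -2.54
v'_2 = 4*sin(142deg) + (-1)*cos(142deg)
= 4*0.6157 + (-1)*(-0.7880)
= 3.25
v' = -2.54*e1 + 3.25*e2


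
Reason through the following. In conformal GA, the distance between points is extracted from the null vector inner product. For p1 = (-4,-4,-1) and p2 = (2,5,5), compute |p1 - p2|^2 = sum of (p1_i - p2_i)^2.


p1 - p2 = (-6, -9, -6)
|p1 - p2|^2 = (-6)^2 + (-9)^2 + (-6)^2
= 36 + 81 + 36
= 153


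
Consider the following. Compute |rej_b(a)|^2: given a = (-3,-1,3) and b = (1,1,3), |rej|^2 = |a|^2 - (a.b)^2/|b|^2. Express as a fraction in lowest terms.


|a|^2 = (-3)^2 + (-1)^2 + 3^2 = 19
|b|^2 = 1^2 + 1^2 + 3^2 = 11
a . b = (-3)*1 + (-1)*1 + 3*3 = 5
(a.b)^2 = 5^2 = 25
|rej|^2 = 19 - 25/11
= (209 - 25)/11
= 184/11
In lowest terms: 184/11


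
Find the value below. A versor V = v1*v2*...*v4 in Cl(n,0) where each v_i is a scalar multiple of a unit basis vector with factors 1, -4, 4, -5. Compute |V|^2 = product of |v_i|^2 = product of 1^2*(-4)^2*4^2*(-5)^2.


Each vector v_i has |v_i|^2 = s_i^2
Squared scales: 1^2 = 1, (-4)^2 = 16, 4^2 = 16, (-5)^2 = 25
|V|^2 = 1 * 16 * 16 * 25
= 6400


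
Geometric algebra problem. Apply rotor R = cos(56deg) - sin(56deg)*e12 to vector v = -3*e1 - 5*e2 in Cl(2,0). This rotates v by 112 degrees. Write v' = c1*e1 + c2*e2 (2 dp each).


Rotor R = cos(56deg) - sin(56deg)*e12
Rotation angle theta = 2 * 56 = 112 degrees
v' = R*v*~R rotates v by theta.
cos(112deg) = -0.3746, sin(112deg) = 0.9272
v'_1 = -3*cos(112deg) - (-5)*sin(112deg)
= -3*(-0.3746) - (-5)*0.9272
= 5.76
v'_2 = -3*sin(112deg) + (-5)*cos(112deg)
= -3*0.9272 + (-5)*(-0.3746)
= -0.91
v' = 5.76*e1 - 0.91*e2


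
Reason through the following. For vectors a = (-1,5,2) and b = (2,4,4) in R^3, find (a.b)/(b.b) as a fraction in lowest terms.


Projection coefficient = (a . b) / (b . b)
a . b = (-1)*2 + 5*4 + 2*4
= -2 + 20 + 8 = 26
b . b = 2^2 + 4^2 + 4^2
= 4 + 16 + 16 = 36
Coefficient = 26/36
In lowest terms: 13/18


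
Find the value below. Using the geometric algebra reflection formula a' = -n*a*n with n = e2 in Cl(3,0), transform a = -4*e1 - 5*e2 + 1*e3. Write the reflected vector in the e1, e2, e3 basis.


Reflection formula: a' = -n*a*n, with n = e2 (unit vector, n^2 = 1).
For reflection through hyperplane perp to e2:
The component along e2 flips sign, others stay.
a = (-4, -5, 1)
a' = (-4, 5, 1)
a' = -4*e1 + 5*e2 + 1*e3


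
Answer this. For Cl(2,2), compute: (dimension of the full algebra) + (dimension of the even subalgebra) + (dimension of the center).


n = 2 + 2 = 4
Total dim = 2^4 = 16
Even subalgebra dim = 2^3 = 8
n is even, so center dim = 1
Sum = 16 + 8 + 1 = 25


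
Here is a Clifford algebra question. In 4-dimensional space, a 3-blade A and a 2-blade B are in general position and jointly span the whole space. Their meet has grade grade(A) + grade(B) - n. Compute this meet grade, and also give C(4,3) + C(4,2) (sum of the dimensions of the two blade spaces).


Meet grade = grade(A) + grade(B) - n
= 3 + 2 - 4 = 1
C(4,3) = 4
C(4,2) = 6
dim_A + dim_B = 4 + 6 = 10


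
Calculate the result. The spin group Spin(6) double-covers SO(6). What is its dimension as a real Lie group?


Spin(n) double-covers SO(n); both have Lie algebra so(n) of dimension n(n-1)/2.
n = 6
n(n-1) = 6 * 5 = 30
dim Spin(6) = 30/2 = 15


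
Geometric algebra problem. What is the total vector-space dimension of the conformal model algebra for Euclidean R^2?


The conformal model of R^2 uses Cl(3,1): the 2 Euclidean generators plus two extra orthogonal generators e+ (e+^2 = +1) and e- (e-^2 = -1), from which the null vectors e0, einf are built.
Number of generators m = 2 + 2 = 4.
dim Cl(p,q) = 2^m = 2^4 = 16


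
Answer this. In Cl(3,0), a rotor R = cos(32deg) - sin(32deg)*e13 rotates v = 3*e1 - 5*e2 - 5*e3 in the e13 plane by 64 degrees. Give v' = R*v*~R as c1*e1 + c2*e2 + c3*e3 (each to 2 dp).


Rotor R = cos(32deg) - sin(32deg)*e13
Rotation angle theta = 2 * 32 = 64 degrees in the e13 plane (e1 -> e3).
The component perpendicular to the plane (e2) is invariant: v'_2 = v2 = -5.00
cos(64deg) = 0.4384, sin(64deg) = 0.8988
v'_1 = v1*cos(theta) - v3*sin(theta) = 3*0.4384 - (-5)*0.8988 = 5.81
v'_3 = v1*sin(theta) + v3*cos(theta) = 3*0.8988 + (-5)*0.4384 = 0.50
v' = 5.81*e1 - 5.00*e2 + 0.50*e3


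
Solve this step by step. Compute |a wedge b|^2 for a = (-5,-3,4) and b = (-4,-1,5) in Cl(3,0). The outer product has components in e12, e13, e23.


a wedge b = (a1*b2 - a2*b1)*e12 + (a1*b3 - a3*b1)*e13 + (a2*b3 - a3*b2)*e23
e12 coeff: (-5)*(-1) - (-3)*(-4) = 5 - 12 = -7
e13 coeff: (-5)*5 - 4*(-4) = -25 - (-16) = -9
e23 coeff: (-3)*5 - 4*(-1) = -15 - (-4) = -11
|a wedge b|^2 = (-7)^2 + (-9)^2 + (-11)^2
= 49 + 81 + 121
= 251


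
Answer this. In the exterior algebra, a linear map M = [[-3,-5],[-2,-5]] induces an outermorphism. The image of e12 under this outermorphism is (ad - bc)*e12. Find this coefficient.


The outermorphism of a linear map f sends e1^e2 to f(e1)^f(e2).
f(e1) = -3*e1 - 2*e2
f(e2) = -5*e1 - 5*e2
f(e1) ^ f(e2) = (-3*e1 - 2*e2) ^ (-5*e1 - 5*e2)
= (-3)*(-5)*e12 + (-2)*(-5)*e21
= (15 - 10)*e12
= 5*e12
Coefficient = 5


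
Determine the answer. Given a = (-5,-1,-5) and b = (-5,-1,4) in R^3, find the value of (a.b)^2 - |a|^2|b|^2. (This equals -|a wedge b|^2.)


a . b = (-5)*(-5) + (-1)*(-1) + (-5)*4
= 25 + 1 + (-20) = 6
|a|^2 = (-5)^2 + (-1)^2 + (-5)^2 = 51
|b|^2 = (-5)^2 + (-1)^2 + 4^2 = 42
(a.b)^2 = 6^2 = 36
|a|^2 * |b|^2 = 51 * 42 = 2142
Result = 36 - 2142 = -2106


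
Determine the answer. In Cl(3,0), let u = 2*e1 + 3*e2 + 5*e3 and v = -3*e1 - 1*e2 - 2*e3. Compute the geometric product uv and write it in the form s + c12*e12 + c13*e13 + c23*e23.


In Cl(3,0): e_i^2 = 1, e_ie_j = -e_je_i for i != j.
Scalar part = u . v = 2*(-3) + 3*(-1) + 5*(-2)
= -6 + (-3) + (-10) = -19
e12 coeff = 2*(-1) - 3*(-3) = -2 - (-9) = 7
e13 coeff = 2*(-2) - 5*(-3) = -4 - (-15) = 11
e23 coeff = 3*(-2) - 5*(-1) = -6 - (-5) = -1
uv = -19 + 7*e12 + 11*e13 - 1*e23


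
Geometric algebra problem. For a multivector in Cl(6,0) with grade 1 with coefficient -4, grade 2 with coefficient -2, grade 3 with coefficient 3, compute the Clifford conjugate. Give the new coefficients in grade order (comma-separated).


Clifford conjugate sign for grade k: (-1)^(k(k+1)/2)
Grade 1: (-1)^(1*2/2) = (-1)^1 = -1, coeff -4 -> 4
Grade 2: (-1)^(2*3/2) = (-1)^3 = -1, coeff -2 -> 2
Grade 3: (-1)^(3*4/2) = (-1)^6 = 1, coeff 3 -> 3
Conjugated coefficients: 4, 2, 3
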